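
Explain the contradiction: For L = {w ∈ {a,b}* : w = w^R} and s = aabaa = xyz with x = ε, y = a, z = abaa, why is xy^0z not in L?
xy⁰z = abaa ∉ L

Pumping with i = 0 replaces y = a by y⁰ = ε:
- Original: s = xyz = aabaa; aabaa reversed is aabaa, the same string, so it is a palindrome and is in L
- Pumped: xy⁰z = ε · ε · abaa = abaa
- abaa reversed is aaba ≠ abaa, so it is not a palindrome and is not in L

The pumping lemma would require xy⁰z ∈ L, so this decomposition yields a contradiction.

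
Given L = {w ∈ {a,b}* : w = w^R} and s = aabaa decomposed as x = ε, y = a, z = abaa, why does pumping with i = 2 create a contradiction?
xy²z = aaabaa ∉ L

Pumping with i = 2 replaces y = a by y² = aa:
- Original: s = xyz = aabaa; aabaa reversed is aabaa, the same string, so it is a palindrome and is in L
- Pumped: xy²z = ε · aa · abaa = aaabaa
- aaabaa reversed is aabaaa ≠ aaabaa, so it is not a palindrome and is not in L

The pumping lemma would require xy²z ∈ L, so this decomposition yields a contradiction.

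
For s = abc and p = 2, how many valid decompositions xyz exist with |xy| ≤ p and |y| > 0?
3

For s = 'abc' with pumping length p = 2:

Constraints: |xy| ≤ 2, |y| > 0

Valid decompositions (|xy| ≤ p, |y| ≥ 1):
  • x='', y='a', z='bc'
  • x='a', y='b', z='c'
  • x='', y='ab', z='c'

Total count: 3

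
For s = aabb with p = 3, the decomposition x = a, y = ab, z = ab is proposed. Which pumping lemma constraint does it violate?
Violated: xyz = s

The decomposition x = a, y = ab, z = ab for s = aabb with p = 3
violates the constraint: xyz = s

xyz = 'a' + 'ab' + 'ab' = 'aabab' ≠ 'aabb' = s. The decomposition doesn't reconstruct s.

Pumping lemma constraints:
1. xyz = s (decomposition is valid)
2. |xy| ≤ p
3. |y| > 0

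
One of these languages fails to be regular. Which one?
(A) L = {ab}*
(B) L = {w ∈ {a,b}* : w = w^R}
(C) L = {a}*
(B) {w ∈ {a,b}* : w = w^R}

(B) L = {w ∈ {a,b}* : w = w^R} is NOT regular.

The pumping lemma can be used to prove this:
After pumping, the string is no longer symmetric

The other languages are regular because they can be recognized by finite automata.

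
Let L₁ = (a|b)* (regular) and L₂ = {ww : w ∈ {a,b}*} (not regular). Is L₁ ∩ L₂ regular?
No — L₁ ∩ L₂ is not regular.

(a|b)* is all strings over {a,b}, so L₁ ∩ L₂ = {ww : w ∈ {a,b}*} = L₂ itself, which is not regular (pump s = a^p b a^p b).

Note that the bare facts "L₁ regular, L₂ non-regular" do not settle the question by themselves: the closure of regular languages under ∪, ∩, complement and difference applies only when BOTH operands are regular. With a non-regular operand the result can come out regular or non-regular depending on the specific languages, so one has to work out L₁ ∩ L₂ for this particular pair, as above.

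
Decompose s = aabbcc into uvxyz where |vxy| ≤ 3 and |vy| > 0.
u='aa', v='b', x='b', y='c', z='c'

For s = aabbcc with pumping length p = 3:

One valid decomposition:
- u = 'aa'
- v = 'b'
- x = 'b'
- y = 'c'
- z = 'c'

Verification:
- uvxyz = 'aa' + 'b' + 'b' + 'c' + 'c' = aabbcc ✓
- |vxy| = |'bbc'| = 3 ≤ 3 ✓
- |vy| = |'bc'| = 2 > 0 ✓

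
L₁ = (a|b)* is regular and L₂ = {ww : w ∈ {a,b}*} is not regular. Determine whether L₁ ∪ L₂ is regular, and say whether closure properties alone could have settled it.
Yes — L₁ ∪ L₂ is regular.

{ww} ⊆ (a|b)*, so L₁ ∪ L₂ = (a|b)*, which is regular.

Note that the bare facts "L₁ regular, L₂ non-regular" do not settle the question by themselves: the closure of regular languages under ∪, ∩, complement and difference applies only when BOTH operands are regular. With a non-regular operand the result can come out regular or non-regular depending on the specific languages, so one has to work out L₁ ∪ L₂ for this particular pair, as above.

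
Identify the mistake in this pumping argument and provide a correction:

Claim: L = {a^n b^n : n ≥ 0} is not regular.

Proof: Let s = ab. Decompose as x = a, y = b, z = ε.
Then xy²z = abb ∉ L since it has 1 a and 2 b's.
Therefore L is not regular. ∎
Error: The string s = ab might be shorter than the pumping length p.

Correction: Choose s = a^p b^p to ensure |s| ≥ p. Also, the decomposition is wrong: with |xy| ≤ p, y cannot include b's when s starts with p a's.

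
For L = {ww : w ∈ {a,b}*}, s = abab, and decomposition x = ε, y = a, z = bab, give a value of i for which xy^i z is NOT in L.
i = 2

xy²z = ε · aa · bab = aabab; aabab has odd length 5, so it cannot be written as ww and is not in L.
(Other choices also work, e.g. i = 0, 3; only i = 1 is guaranteed to stay in L since xy¹z = s.)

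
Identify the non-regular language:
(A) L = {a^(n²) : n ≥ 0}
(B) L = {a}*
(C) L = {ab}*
(A) {a^(n²) : n ≥ 0}

(A) L = {a^(n²) : n ≥ 0} is NOT regular.

The pumping lemma can be used to prove this:
After pumping, length is no longer a perfect square

The other languages are regular because they can be recognized by finite automata.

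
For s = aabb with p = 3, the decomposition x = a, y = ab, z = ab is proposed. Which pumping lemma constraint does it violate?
Violated: xyz = s

The decomposition x = a, y = ab, z = ab for s = aabb with p = 3
violates the constraint: xyz = s

xyz = 'a' + 'ab' + 'ab' = 'aabab' ≠ 'aabb' = s. The decomposition doesn't reconstruct s.

Pumping lemma constraints:
1. xyz = s (decomposition is valid)
2. |xy| ≤ p
3. |y| > 0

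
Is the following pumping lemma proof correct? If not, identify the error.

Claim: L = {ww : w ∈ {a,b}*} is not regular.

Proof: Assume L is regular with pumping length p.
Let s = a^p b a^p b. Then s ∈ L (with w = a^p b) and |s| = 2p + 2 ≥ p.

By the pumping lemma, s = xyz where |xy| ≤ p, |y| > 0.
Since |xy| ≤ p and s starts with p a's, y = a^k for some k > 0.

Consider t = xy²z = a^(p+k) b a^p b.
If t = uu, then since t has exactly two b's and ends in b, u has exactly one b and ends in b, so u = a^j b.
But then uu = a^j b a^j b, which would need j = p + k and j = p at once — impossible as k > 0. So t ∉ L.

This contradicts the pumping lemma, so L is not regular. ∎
The proof is correct.

This proof is valid because:
1. s = a^p b a^p b is in L and is chosen in terms of p, so |s| ≥ p holds for every p
2. The decomposition analysis is correct: |xy| ≤ p forces y to lie inside the leading a's
3. The contradiction is valid: the argument shows a^(p+k) b a^p b cannot be split into two equal halves
4. The conclusion follows logically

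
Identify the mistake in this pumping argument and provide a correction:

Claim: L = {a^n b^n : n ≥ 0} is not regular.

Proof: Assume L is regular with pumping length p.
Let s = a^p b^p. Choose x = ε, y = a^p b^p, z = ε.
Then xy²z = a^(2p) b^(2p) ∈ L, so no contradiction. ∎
Error: The decomposition violates |xy| ≤ p. With y = a^p b^p, |xy| = |y| = 2p > p. (The proof also miscomputes xy²z, which would be a^p b^p a^p b^p rather than a^(2p) b^(2p), and it wrongly treats one harmless decomposition as settling the matter — the prover does not get to choose the decomposition.)

Correction: The pumping lemma requires |xy| ≤ p, and the argument must handle every decomposition satisfying |xy| ≤ p, |y| ≥ 1. Since s starts with p a's, any such y consists only of a's, say y = a^k with k ≥ 1. Then xy²z = a^(p+k) b^p has unequal numbers of a's and b's, so xy²z ∉ L — the required contradiction.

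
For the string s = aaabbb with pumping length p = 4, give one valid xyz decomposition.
x = 'a', y = 'a', z = 'abbb'

For s = aaabbb and p = 4, one valid decomposition is:
- x = 'a' (length 1)
- y = 'a' (length 1)
- z = 'abbb' (length 4)

Verification:
- xyz = 'a' + 'a' + 'abbb' = aaabbb ✓
- |xy| = 2 ≤ 4 ✓
- |y| = 1 > 0 ✓

All pumping lemma constraints are satisfied.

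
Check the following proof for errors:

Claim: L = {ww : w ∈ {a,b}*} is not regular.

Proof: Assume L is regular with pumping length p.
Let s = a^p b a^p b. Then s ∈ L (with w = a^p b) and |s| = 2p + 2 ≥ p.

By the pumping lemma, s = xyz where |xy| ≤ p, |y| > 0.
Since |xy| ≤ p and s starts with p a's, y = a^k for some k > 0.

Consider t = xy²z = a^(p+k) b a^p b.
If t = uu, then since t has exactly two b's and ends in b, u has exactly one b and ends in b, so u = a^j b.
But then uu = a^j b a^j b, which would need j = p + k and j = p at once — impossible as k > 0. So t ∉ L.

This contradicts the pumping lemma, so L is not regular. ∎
The proof is correct.

This proof is valid because:
1. s = a^p b a^p b is in L and is chosen in terms of p, so |s| ≥ p holds for every p
2. The decomposition analysis is correct: |xy| ≤ p forces y to lie inside the leading a's
3. The contradiction is valid: the argument shows a^(p+k) b a^p b cannot be split into two equal halves
4. The conclusion follows logically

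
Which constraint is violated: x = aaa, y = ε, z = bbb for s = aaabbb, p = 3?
Violated: |y| > 0

The decomposition x = aaa, y = ε, z = bbb for s = aaabbb with p = 3
violates the constraint: |y| > 0

|y| = 0, but the pumping lemma requires |y| > 0 (y must be non-empty).

Pumping lemma constraints:
1. xyz = s (decomposition is valid)
2. |xy| ≤ p
3. |y| > 0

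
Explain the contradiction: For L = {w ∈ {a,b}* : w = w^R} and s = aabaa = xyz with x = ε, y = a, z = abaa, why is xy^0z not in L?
xy⁰z = abaa ∉ L

Pumping with i = 0 replaces y = a by y⁰ = ε:
- Original: s = xyz = aabaa; aabaa reversed is aabaa, the same string, so it is a palindrome and is in L
- Pumped: xy⁰z = ε · ε · abaa = abaa
- abaa reversed is aaba ≠ abaa, so it is not a palindrome and is not in L

The pumping lemma would require xy⁰z ∈ L, so this decomposition yields a contradiction.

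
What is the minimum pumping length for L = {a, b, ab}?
p = 3

For a finite language L, the pumping lemma holds vacuously if p > max|s| for s ∈ L.

The longest string in L = {a, b, ab} has length 2.
If p = 3, then no string s ∈ L has |s| ≥ p, so the condition is vacuously true.

The minimum pumping length is p = 3.

Why no smaller p works: for any p ≤ 2, the longest string s ∈ L has |s| = 2 ≥ p, so it would
have to be pumpable; but pumping up (i = 2, 3, ...) produces ever longer strings, which cannot all lie in the
finite language L. So the pumping property fails for every p ≤ 2.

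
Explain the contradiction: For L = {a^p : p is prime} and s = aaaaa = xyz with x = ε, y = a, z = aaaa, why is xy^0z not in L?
xy⁰z = aaaa ∉ L

Pumping with i = 0 replaces y = a by y⁰ = ε:
- Original: s = xyz = aaaaa; aaaaa has length 5, which is prime, so it is in L
- Pumped: xy⁰z = ε · ε · aaaa = aaaa
- aaaa has length 4 = 2 × 2, which is not prime, so it is not in L

The pumping lemma would require xy⁰z ∈ L, so this decomposition yields a contradiction.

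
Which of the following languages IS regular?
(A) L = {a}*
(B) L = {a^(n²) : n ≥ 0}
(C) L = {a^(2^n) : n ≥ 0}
(A) {a}*

(A) L = {a}* is regular.

This can be recognized by a finite automaton (DFA/NFA).
Regular expressions like {a}* define regular languages.

The other choices are not regular:
- {a^(n²) : n ≥ 0}: After pumping, length is no longer a perfect square
- {a^(2^n) : n ≥ 0}: After pumping, length is no longer a power of 2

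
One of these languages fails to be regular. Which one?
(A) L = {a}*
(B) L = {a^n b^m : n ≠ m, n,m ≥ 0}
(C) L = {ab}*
(B) {a^n b^m : n ≠ m, n,m ≥ 0}

(B) L = {a^n b^m : n ≠ m, n,m ≥ 0} is NOT regular.

The pumping lemma can be used to prove this:
After pumping a's, we can make n = m

The other languages are regular because they can be recognized by finite automata.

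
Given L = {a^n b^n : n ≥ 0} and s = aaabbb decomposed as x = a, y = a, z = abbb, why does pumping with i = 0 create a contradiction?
xy⁰z = aabbb ∉ L

Pumping with i = 0 replaces y = a by y⁰ = ε:
- Original: s = xyz = aaabbb; aaabbb = a^3 b^3 has equal counts (3 = 3), so it is in L
- Pumped: xy⁰z = a · ε · abbb = aabbb
- aabbb has 2 a's and 3 b's; 2 ≠ 3, so it is not in L

The pumping lemma would require xy⁰z ∈ L, so this decomposition yields a contradiction.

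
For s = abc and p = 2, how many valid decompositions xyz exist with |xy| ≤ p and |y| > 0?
3

For s = 'abc' with pumping length p = 2:

Constraints: |xy| ≤ 2, |y| > 0

Valid decompositions (|xy| ≤ p, |y| ≥ 1):
  • x='', y='a', z='bc'
  • x='a', y='b', z='c'
  • x='', y='ab', z='c'

Total count: 3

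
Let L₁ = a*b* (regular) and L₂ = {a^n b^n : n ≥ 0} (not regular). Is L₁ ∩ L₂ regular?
No — L₁ ∩ L₂ is not regular.

Every string a^n b^n already lies in a*b*, so L₁ ∩ L₂ = {a^n b^n : n ≥ 0} = L₂ itself, which is the standard non-regular language (pump s = a^p b^p).

Note that the bare facts "L₁ regular, L₂ non-regular" do not settle the question by themselves: the closure of regular languages under ∪, ∩, complement and difference applies only when BOTH operands are regular. With a non-regular operand the result can come out regular or non-regular depending on the specific languages, so one has to work out L₁ ∩ L₂ for this particular pair, as above.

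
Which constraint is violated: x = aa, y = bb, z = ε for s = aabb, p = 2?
Violated: |xy| ≤ p

The decomposition x = aa, y = bb, z = ε for s = aabb with p = 2
violates the constraint: |xy| ≤ p

|xy| = |aabb| = 4 > 2 = p. The decomposition puts too many characters in xy.

Pumping lemma constraints:
1. xyz = s (decomposition is valid)
2. |xy| ≤ p
3. |y| > 0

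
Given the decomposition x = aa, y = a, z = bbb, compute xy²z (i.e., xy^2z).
aaaabbb

Given x = 'aa', y = 'a', z = 'bbb' and i = 2:

xy^2z = x + y·y·...·y (2 times) + z
       = 'aa' + 'a'^2 + 'bbb'
       = 'aa' + 'aa' + 'bbb'
       = 'aaaabbb'

The pumped string is 'aaaabbb' with length 7.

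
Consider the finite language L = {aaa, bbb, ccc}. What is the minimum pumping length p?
p = 4

For a finite language L, the pumping lemma holds vacuously if p > max|s| for s ∈ L.

The longest string in L = {aaa, bbb, ccc} has length 3.
If p = 4, then no string s ∈ L has |s| ≥ p, so the condition is vacuously true.

The minimum pumping length is p = 4.

Why no smaller p works: for any p ≤ 3, the longest string s ∈ L has |s| = 3 ≥ p, so it would
have to be pumpable; but pumping up (i = 2, 3, ...) produces ever longer strings, which cannot all lie in the
finite language L. So the pumping property fails for every p ≤ 3.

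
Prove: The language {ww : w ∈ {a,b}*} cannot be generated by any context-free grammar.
Assume for contradiction that L is context-free, and let p ≥ 1 be the pumping length given by the pumping lemma for CFLs.
Choose s = a^p b^p a^p b^p. Then s ∈ L (take w = a^p b^p) and |s| = 4p ≥ p.
By the CFL pumping lemma, s = uvxyz for some u, v, x, y, z with |vxy| ≤ p, |vy| ≥ 1, and uv^i xy^i z ∈ L for every i ≥ 0.

Write s as four blocks A₁ B₁ A₂ B₂ with A₁ = A₂ = a^p and B₁ = B₂ = b^p. Since |vxy| ≤ p, the window vxy lies inside at most two adjacent blocks. Take i = 0 and let t = uxz, so |t| = 4p − |vy| with 1 ≤ |vy| ≤ p. If |t| is odd, t ∉ L immediately, so assume |vy| is even (hence |vy| ≥ 2) and |t|/2 = 2p − |vy|/2, which satisfies p ≤ |t|/2 ≤ 2p − 1.

Case 1 (vxy inside A₁B₁): t = a^(p−j) b^(p−l) a^p b^p with j + l = |vy|. The second half of t has length < 2p, so it is a suffix of the trailing a^p b^p and ends in b; the first half is a^(p−j) b^(p−l) a^((j+l)/2), which ends in a because (j+l)/2 ≥ 1. The halves differ, so t ∉ L.

Case 2 (vxy inside B₁A₂, straddling the middle): t = a^p b^(p−j) a^(p−l) b^p with j + l = |vy|. If t = ww, then w is a prefix of t of length ≥ p, so w begins with a^p; and w is a suffix of t of length ≥ p, so w ends with b^p. That forces |w| ≥ 2p, contradicting |w| = |t|/2 ≤ 2p − 1. So t ∉ L.

Case 3 (vxy inside A₂B₂): t = a^p b^p a^(p−j) b^(p−l) with j + l = |vy|. The first half of t is a prefix of a^p b^p, so it begins with a; the second half is b^((j+l)/2) a^(p−j) b^(p−l), which begins with b. The halves differ, so t ∉ L.

In every case uv⁰xy⁰z = uxz ∉ L.

This contradicts the CFL pumping lemma, which requires uv^i xy^i z ∈ L for all i ≥ 0.
Hence L = {ww : w ∈ {a,b}*} is not context-free. ∎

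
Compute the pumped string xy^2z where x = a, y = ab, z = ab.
aababab

Given x = 'a', y = 'ab', z = 'ab' and i = 2:

xy^2z = x + y·y·...·y (2 times) + z
       = 'a' + 'ab'^2 + 'ab'
       = 'a' + 'abab' + 'ab'
       = 'aababab'

The pumped string is 'aababab' with length 7.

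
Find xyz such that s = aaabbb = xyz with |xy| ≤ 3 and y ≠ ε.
x = '', y = 'aaa', z = 'bbb'

For s = aaabbb and p = 3, one valid decomposition is:
- x = '' (length 0)
- y = 'aaa' (length 3)
- z = 'bbb' (length 3)

Verification:
- xyz = '' + 'aaa' + 'bbb' = aaabbb ✓
- |xy| = 3 ≤ 3 ✓
- |y| = 3 > 0 ✓

All pumping lemma constraints are satisfied.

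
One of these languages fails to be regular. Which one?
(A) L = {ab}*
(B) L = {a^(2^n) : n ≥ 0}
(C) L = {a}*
(B) {a^(2^n) : n ≥ 0}

(B) L = {a^(2^n) : n ≥ 0} is NOT regular.

The pumping lemma can be used to prove this:
After pumping, length is no longer a power of 2

The other languages are regular because they can be recognized by finite automata.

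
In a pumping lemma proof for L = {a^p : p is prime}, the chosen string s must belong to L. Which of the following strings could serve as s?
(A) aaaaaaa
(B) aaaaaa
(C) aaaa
(A) aaaaaaa

The pumping lemma is applied to a string s that lies in L, so first check membership of each option:
- (A) aaaaaaa has length 7, which is prime, so it is in L ✓
- (B) aaaaaa has length 6 = 2 × 3, which is not prime, so it is not in L ✗
- (C) aaaa has length 4 = 2 × 2, which is not prime, so it is not in L ✗

Only (A) aaaaaaa is in L, so it is the only candidate that could play the role of s.
(In a complete proof one picks s in terms of the pumping length p so that |s| ≥ p is guaranteed; a fixed string like aaaaaaa illustrates the shape of such an s.)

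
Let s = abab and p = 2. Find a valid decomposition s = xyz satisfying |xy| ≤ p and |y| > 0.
x = '', y = 'ab', z = 'ab'

For s = abab and p = 2, one valid decomposition is:
- x = '' (length 0)
- y = 'ab' (length 2)
- z = 'ab' (length 2)

Verification:
- xyz = '' + 'ab' + 'ab' = abab ✓
- |xy| = 2 ≤ 2 ✓
- |y| = 2 > 0 ✓

All pumping lemma constraints are satisfied.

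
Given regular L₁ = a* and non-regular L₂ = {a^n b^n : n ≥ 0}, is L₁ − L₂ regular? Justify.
Yes — L₁ − L₂ is regular.

The only string of a* that lies in {a^n b^n} is ε, so L₁ − L₂ = a* − {ε} = a⁺ = aa*, which is regular.

Note that the bare facts "L₁ regular, L₂ non-regular" do not settle the question by themselves: the closure of regular languages under ∪, ∩, complement and difference applies only when BOTH operands are regular. With a non-regular operand the result can come out regular or non-regular depending on the specific languages, so one has to work out L₁ − L₂ for this particular pair, as above.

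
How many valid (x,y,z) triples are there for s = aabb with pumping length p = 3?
6

For s = 'aabb' with pumping length p = 3:

Constraints: |xy| ≤ 3, |y| > 0

Valid decompositions (|xy| ≤ p, |y| ≥ 1):
  • x='', y='a', z='abb'
  • x='a', y='a', z='bb'
  • x='', y='aa', z='bb'
  • x='aa', y='b', z='b'
  • x='a', y='ab', z='b'
  • x='', y='aab', z='b'

Total count: 6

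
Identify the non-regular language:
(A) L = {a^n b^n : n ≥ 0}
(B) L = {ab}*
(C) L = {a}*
(A) {a^n b^n : n ≥ 0}

(A) L = {a^n b^n : n ≥ 0} is NOT regular.

The pumping lemma can be used to prove this:
After pumping, the number of a's and b's become unequal

The other languages are regular because they can be recognized by finite automata.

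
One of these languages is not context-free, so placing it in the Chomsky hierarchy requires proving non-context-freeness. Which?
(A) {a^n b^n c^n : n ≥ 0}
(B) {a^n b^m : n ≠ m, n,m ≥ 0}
(A) {a^n b^n c^n : n ≥ 0}

(A) {a^n b^n c^n : n ≥ 0} requires the CFL pumping lemma.

- {a^n b^m : n ≠ m, n,m ≥ 0} is context-free (but not regular)
  • Can be shown non-regular with the regular pumping lemma
  • After pumping a's, we can make n = m

- {a^n b^n c^n : n ≥ 0} is NOT context-free
  • Requires the CFL pumping lemma to prove
  • Cannot maintain three equal counts simultaneously

The CFL pumping lemma is "stronger" in that it can prove non-membership
in the larger class of context-free languages.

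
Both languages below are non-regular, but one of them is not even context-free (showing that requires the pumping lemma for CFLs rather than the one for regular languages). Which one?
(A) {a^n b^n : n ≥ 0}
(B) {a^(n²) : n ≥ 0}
(B) {a^(n²) : n ≥ 0}

(B) {a^(n²) : n ≥ 0} requires the CFL pumping lemma.

- {a^n b^n : n ≥ 0} is context-free (but not regular)
  • Can be shown non-regular with the regular pumping lemma
  • After pumping, the number of a's and b's become unequal

- {a^(n²) : n ≥ 0} is NOT context-free
  • Requires the CFL pumping lemma to prove
  • Gaps between squares grow unboundedly

The CFL pumping lemma is "stronger" in that it can prove non-membership
in the larger class of context-free languages.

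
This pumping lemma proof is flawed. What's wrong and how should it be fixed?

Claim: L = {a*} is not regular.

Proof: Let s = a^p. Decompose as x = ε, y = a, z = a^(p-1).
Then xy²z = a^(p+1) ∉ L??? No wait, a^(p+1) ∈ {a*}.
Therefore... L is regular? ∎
Error: The proof attempts to show a*  is not regular, but a* IS regular!

Correction: a* is a regular language (recognized by a simple DFA with one accepting state and self-loop on 'a'). The pumping lemma can only prove non-regularity, not regularity. For regular languages, pumping always works.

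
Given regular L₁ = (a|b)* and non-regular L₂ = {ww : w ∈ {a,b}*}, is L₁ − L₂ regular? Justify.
No — L₁ − L₂ is not regular.

L₁ − L₂ is the complement of {ww} within {a,b}*. If it were regular, its complement {ww} would be regular as well (regular languages are closed under complement) — contradiction. So L₁ − L₂ is not regular.

Note that the bare facts "L₁ regular, L₂ non-regular" do not settle the question by themselves: the closure of regular languages under ∪, ∩, complement and difference applies only when BOTH operands are regular. With a non-regular operand the result can come out regular or non-regular depending on the specific languages, so one has to work out L₁ − L₂ for this particular pair, as above.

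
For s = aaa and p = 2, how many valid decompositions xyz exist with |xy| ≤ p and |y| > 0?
3

For s = 'aaa' with pumping length p = 2:

Constraints: |xy| ≤ 2, |y| > 0

Valid decompositions (|xy| ≤ p, |y| ≥ 1):
  • x='', y='a', z='aa'
  • x='a', y='a', z='a'
  • x='', y='aa', z='a'

Total count: 3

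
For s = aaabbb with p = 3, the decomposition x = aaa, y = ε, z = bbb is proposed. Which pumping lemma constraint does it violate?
Violated: |y| > 0

The decomposition x = aaa, y = ε, z = bbb for s = aaabbb with p = 3
violates the constraint: |y| > 0

|y| = 0, but the pumping lemma requires |y| > 0 (y must be non-empty).

Pumping lemma constraints:
1. xyz = s (decomposition is valid)
2. |xy| ≤ p
3. |y| > 0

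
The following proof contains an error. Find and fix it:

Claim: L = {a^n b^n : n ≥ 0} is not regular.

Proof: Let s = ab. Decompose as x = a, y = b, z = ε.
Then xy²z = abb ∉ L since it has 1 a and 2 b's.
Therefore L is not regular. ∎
Error: The string s = ab might be shorter than the pumping length p.

Correction: Choose s = a^p b^p to ensure |s| ≥ p. Also, the decomposition is wrong: with |xy| ≤ p, y cannot include b's when s starts with p a's.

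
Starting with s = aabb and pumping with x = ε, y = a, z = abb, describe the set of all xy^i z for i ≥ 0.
{xy^i z : i ≥ 0} = {a^(i+1) b^2 : i ≥ 0} = {abb, aabb, aaabb, ...}

With x = ε, y = a, z = abb: Starting with aabb and pumping the first 'a' (z = abb keeps the second 'a'), we get strings with i+1 a's followed by 2 b's for i = 0, 1, 2, ...; note bb is not produced because z always contributes one a.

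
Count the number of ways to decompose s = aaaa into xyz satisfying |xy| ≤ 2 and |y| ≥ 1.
3

For s = 'aaaa' with pumping length p = 2:

Constraints: |xy| ≤ 2, |y| > 0

Valid decompositions (|xy| ≤ p, |y| ≥ 1):
  • x='', y='a', z='aaa'
  • x='a', y='a', z='aa'
  • x='', y='aa', z='aa'

Total count: 3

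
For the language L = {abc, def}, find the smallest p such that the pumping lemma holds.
p = 4

For a finite language L, the pumping lemma holds vacuously if p > max|s| for s ∈ L.

The longest string in L = {abc, def} has length 3.
If p = 4, then no string s ∈ L has |s| ≥ p, so the condition is vacuously true.

The minimum pumping length is p = 4.

Why no smaller p works: for any p ≤ 3, the longest string s ∈ L has |s| = 3 ≥ p, so it would
have to be pumpable; but pumping up (i = 2, 3, ...) produces ever longer strings, which cannot all lie in the
finite language L. So the pumping property fails for every p ≤ 3.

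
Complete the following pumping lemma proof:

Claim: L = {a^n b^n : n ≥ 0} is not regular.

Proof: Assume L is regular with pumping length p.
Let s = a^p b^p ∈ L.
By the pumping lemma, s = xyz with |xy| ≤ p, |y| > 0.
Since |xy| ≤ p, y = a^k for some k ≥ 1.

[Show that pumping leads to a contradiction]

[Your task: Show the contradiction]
Consider xy²z = a^(p+k) b^p.

Since k ≥ 1, we have p + k > p.
So xy²z has more a's than b's: (p+k) a's vs p b's.
This means xy²z ∉ L because a^n b^n requires equal counts.

This contradicts the pumping lemma which states xy²z ∈ L.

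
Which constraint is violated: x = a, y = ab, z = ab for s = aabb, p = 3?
Violated: xyz = s

The decomposition x = a, y = ab, z = ab for s = aabb with p = 3
violates the constraint: xyz = s

xyz = 'a' + 'ab' + 'ab' = 'aabab' ≠ 'aabb' = s. The decomposition doesn't reconstruct s.

Pumping lemma constraints:
1. xyz = s (decomposition is valid)
2. |xy| ≤ p
3. |y| > 0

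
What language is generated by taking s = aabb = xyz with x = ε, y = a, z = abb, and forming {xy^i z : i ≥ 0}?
{xy^i z : i ≥ 0} = {a^(i+1) b^2 : i ≥ 0} = {abb, aabb, aaabb, ...}

With x = ε, y = a, z = abb: Starting with aabb and pumping the first 'a' (z = abb keeps the second 'a'), we get strings with i+1 a's followed by 2 b's for i = 0, 1, 2, ...; note bb is not produced because z always contributes one a.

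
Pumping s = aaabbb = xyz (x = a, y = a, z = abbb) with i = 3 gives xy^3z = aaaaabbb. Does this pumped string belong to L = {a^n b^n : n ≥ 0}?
No

xy³z = a · aaa · abbb = aaaaabbb.
aaaaabbb has 5 a's and 3 b's; 5 ≠ 3, so it is not in L.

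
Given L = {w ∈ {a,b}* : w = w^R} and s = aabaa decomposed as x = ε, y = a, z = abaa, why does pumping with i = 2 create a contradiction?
xy²z = aaabaa ∉ L

Pumping with i = 2 replaces y = a by y² = aa:
- Original: s = xyz = aabaa; aabaa reversed is aabaa, the same string, so it is a palindrome and is in L
- Pumped: xy²z = ε · aa · abaa = aaabaa
- aaabaa reversed is aabaaa ≠ aaabaa, so it is not a palindrome and is not in L

The pumping lemma would require xy²z ∈ L, so this decomposition yields a contradiction.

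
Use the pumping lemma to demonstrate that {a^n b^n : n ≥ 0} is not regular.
Assume for contradiction that L is regular, and let p ≥ 1 be the pumping length given by the pumping lemma.
Choose s = a^p b^p. Then s ∈ L and |s| = 2p ≥ p.
By the pumping lemma, s = xyz for some x, y, z with |xy| ≤ p, |y| ≥ 1, and xy^i z ∈ L for every i ≥ 0.
Since |xy| ≤ p and the first p symbols of s are all a's, we must have y = a^k for some k with 1 ≤ k ≤ p.

Take i = 2: xy²z = a^(p + k) b^p.
This string has p + k a's but p b's, and p + k > p because k ≥ 1. So xy²z ∉ L.

This contradicts the pumping lemma, which requires xy^i z ∈ L for all i ≥ 0.
Hence L = {a^n b^n : n ≥ 0} is not regular. ∎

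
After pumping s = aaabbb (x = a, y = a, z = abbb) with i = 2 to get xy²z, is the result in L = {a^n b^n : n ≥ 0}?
No

xy²z = a · aa · abbb = aaaabbb.
aaaabbb has 4 a's and 3 b's; 4 ≠ 3, so it is not in L.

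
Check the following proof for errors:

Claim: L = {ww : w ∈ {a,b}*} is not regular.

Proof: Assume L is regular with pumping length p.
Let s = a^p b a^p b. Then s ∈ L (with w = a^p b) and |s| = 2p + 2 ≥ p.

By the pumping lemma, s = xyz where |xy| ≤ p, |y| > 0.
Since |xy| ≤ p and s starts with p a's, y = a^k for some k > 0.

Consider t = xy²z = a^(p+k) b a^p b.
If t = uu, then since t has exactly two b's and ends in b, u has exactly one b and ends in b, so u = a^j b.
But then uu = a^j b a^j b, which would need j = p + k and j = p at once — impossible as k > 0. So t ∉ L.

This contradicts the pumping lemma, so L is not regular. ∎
The proof is correct.

This proof is valid because:
1. s = a^p b a^p b is in L and is chosen in terms of p, so |s| ≥ p holds for every p
2. The decomposition analysis is correct: |xy| ≤ p forces y to lie inside the leading a's
3. The contradiction is valid: the argument shows a^(p+k) b a^p b cannot be split into two equal halves
4. The conclusion follows logically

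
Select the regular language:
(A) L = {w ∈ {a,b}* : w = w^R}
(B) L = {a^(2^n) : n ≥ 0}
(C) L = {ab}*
(C) {ab}*

(C) L = {ab}* is regular.

This can be recognized by a finite automaton (DFA/NFA).
Regular expressions like {ab}* define regular languages.

The other choices are not regular:
- {w ∈ {a,b}* : w = w^R}: After pumping, the string is no longer symmetric
- {a^(2^n) : n ≥ 0}: After pumping, length is no longer a power of 2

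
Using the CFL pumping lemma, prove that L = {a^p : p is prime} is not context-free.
Assume for contradiction that L is context-free, and let p ≥ 1 be the pumping length given by the pumping lemma for CFLs.
Choose a prime q with q ≥ p and let s = a^q. Then s ∈ L and |s| = q ≥ p.
By the CFL pumping lemma, s = uvxyz for some u, v, x, y, z with |vxy| ≤ p, |vy| ≥ 1, and uv^i xy^i z ∈ L for every i ≥ 0.
All symbols are a's, so only lengths matter: let k = |vy|, with 1 ≤ k ≤ p. Then |uv^i xy^i z| = q + (i − 1)k.

Take i = q + 1: the length is q + qk = q(k + 1).
Both factors satisfy q ≥ 2 and k + 1 ≥ 2, so q(k + 1) is composite and uv^(q+1) xy^(q+1) z ∉ L.

This contradicts the CFL pumping lemma, which requires uv^i xy^i z ∈ L for all i ≥ 0.
Hence L = {a^p : p is prime} is not context-free. ∎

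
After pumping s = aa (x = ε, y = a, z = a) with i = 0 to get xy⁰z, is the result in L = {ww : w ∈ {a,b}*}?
No

xy⁰z = ε · ε · a = a.
a has odd length 1, so it cannot be written as ww and is not in L.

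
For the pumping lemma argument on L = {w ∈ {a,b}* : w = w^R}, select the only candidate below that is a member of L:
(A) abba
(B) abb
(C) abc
(A) abba

The pumping lemma is applied to a string s that lies in L, so first check membership of each option:
- (A) abba reversed is abba, the same string, so it is a palindrome and is in L ✓
- (B) abb reversed is bba ≠ abb, so it is not a palindrome and is not in L ✗
- (C) abc reversed is cba ≠ abc, so it is not a palindrome and is not in L ✗

Only (A) abba is in L, so it is the only candidate that could play the role of s.
(In a complete proof one picks s in terms of the pumping length p so that |s| ≥ p is guaranteed; a fixed string like abba illustrates the shape of such an s.)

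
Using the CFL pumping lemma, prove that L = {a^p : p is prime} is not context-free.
Assume for contradiction that L is context-free, and let p ≥ 1 be the pumping length given by the pumping lemma for CFLs.
Choose a prime q with q ≥ p and let s = a^q. Then s ∈ L and |s| = q ≥ p.
By the CFL pumping lemma, s = uvxyz for some u, v, x, y, z with |vxy| ≤ p, |vy| ≥ 1, and uv^i xy^i z ∈ L for every i ≥ 0.
All symbols are a's, so only lengths matter: let k = |vy|, with 1 ≤ k ≤ p. Then |uv^i xy^i z| = q + (i − 1)k.

Take i = q + 1: the length is q + qk = q(k + 1).
Both factors satisfy q ≥ 2 and k + 1 ≥ 2, so q(k + 1) is composite and uv^(q+1) xy^(q+1) z ∉ L.

This contradicts the CFL pumping lemma, which requires uv^i xy^i z ∈ L for all i ≥ 0.
Hence L = {a^p : p is prime} is not context-free. ∎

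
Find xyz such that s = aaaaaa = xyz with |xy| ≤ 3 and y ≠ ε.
x = 'aa', y = 'a', z = 'aaa'

For s = aaaaaa and p = 3, one valid decomposition is:
- x = 'aa' (length 2)
- y = 'a' (length 1)
- z = 'aaa' (length 3)

Verification:
- xyz = 'aa' + 'a' + 'aaa' = aaaaaa ✓
- |xy| = 3 ≤ 3 ✓
- |y| = 1 > 0 ✓

All pumping lemma constraints are satisfied.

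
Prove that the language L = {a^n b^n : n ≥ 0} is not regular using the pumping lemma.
Assume for contradiction that L is regular, and let p ≥ 1 be the pumping length given by the pumping lemma.
Choose s = a^p b^p. Then s ∈ L and |s| = 2p ≥ p.
By the pumping lemma, s = xyz for some x, y, z with |xy| ≤ p, |y| ≥ 1, and xy^i z ∈ L for every i ≥ 0.
Since |xy| ≤ p and the first p symbols of s are all a's, we must have y = a^k for some k with 1 ≤ k ≤ p.

Take i = 3: xy³z = a^(p + 2k) b^p.
This string has p + 2k a's but p b's, and p + 2k > p because k ≥ 1. So xy³z ∉ L.

This contradicts the pumping lemma, which requires xy^i z ∈ L for all i ≥ 0.
Hence L = {a^n b^n : n ≥ 0} is not regular. ∎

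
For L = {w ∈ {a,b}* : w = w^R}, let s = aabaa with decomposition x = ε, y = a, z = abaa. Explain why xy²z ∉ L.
xy²z = aaabaa ∉ L

Pumping with i = 2 replaces y = a by y² = aa:
- Original: s = xyz = aabaa; aabaa reversed is aabaa, the same string, so it is a palindrome and is in L
- Pumped: xy²z = ε · aa · abaa = aaabaa
- aaabaa reversed is aabaaa ≠ aaabaa, so it is not a palindrome and is not in L

The pumping lemma would require xy²z ∈ L, so this decomposition yields a contradiction.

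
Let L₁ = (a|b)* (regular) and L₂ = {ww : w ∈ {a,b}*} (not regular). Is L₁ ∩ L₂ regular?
No — L₁ ∩ L₂ is not regular.

(a|b)* is all strings over {a,b}, so L₁ ∩ L₂ = {ww : w ∈ {a,b}*} = L₂ itself, which is not regular (pump s = a^p b a^p b).

Note that the bare facts "L₁ regular, L₂ non-regular" do not settle the question by themselves: the closure of regular languages under ∪, ∩, complement and difference applies only when BOTH operands are regular. With a non-regular operand the result can come out regular or non-regular depending on the specific languages, so one has to work out L₁ ∩ L₂ for this particular pair, as above.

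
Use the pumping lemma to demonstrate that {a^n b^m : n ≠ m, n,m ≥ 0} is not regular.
Assume for contradiction that L is regular, and let p ≥ 1 be the pumping length given by the pumping lemma.
Choose s = a^p b^(p + p!). Then s ∈ L because p ≠ p + p! (as p! ≥ 1), and |s| ≥ p.
By the pumping lemma, s = xyz for some x, y, z with |xy| ≤ p, |y| ≥ 1, and xy^i z ∈ L for every i ≥ 0.
Since |xy| ≤ p and the first p symbols of s are all a's, y = a^k for some k with 1 ≤ k ≤ p.
For every i ≥ 0, xy^i z = a^(p + (i − 1)k) b^(p + p!).

Because 1 ≤ k ≤ p, k divides p!. Let t = p!/k (a positive integer) and take i = t + 1.
Then the number of a's is p + tk = p + p!, which equals the number of b's.
So xy^(t+1) z = a^(p + p!) b^(p + p!) has equally many a's and b's and is NOT in L.

This contradicts the pumping lemma, which requires xy^i z ∈ L for all i ≥ 0.
Hence L = {a^n b^m : n ≠ m, n,m ≥ 0} is not regular. ∎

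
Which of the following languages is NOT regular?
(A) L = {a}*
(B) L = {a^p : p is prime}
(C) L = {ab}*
(B) {a^p : p is prime}

(B) L = {a^p : p is prime} is NOT regular.

The pumping lemma can be used to prove this:
After pumping, the length becomes composite

The other languages are regular because they can be recognized by finite automata.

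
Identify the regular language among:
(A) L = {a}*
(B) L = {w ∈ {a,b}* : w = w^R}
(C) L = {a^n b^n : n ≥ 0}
(A) {a}*

(A) L = {a}* is regular.

This can be recognized by a finite automaton (DFA/NFA).
Regular expressions like {a}* define regular languages.

The other choices are not regular:
- {a^n b^n : n ≥ 0}: After pumping, the number of a's and b's become unequal
- {w ∈ {a,b}* : w = w^R}: After pumping, the string is no longer symmetric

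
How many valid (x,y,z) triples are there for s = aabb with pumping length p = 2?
3

For s = 'aabb' with pumping length p = 2:

Constraints: |xy| ≤ 2, |y| > 0

Valid decompositions (|xy| ≤ p, |y| ≥ 1):
  • x='', y='a', z='abb'
  • x='a', y='a', z='bb'
  • x='', y='aa', z='bb'

Total count: 3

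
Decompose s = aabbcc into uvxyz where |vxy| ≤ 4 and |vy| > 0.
u='a', v='a', x='bb', y='c', z='c'

For s = aabbcc with pumping length p = 4:

One valid decomposition:
- u = 'a'
- v = 'a'
- x = 'bb'
- y = 'c'
- z = 'c'

Verification:
- uvxyz = 'a' + 'a' + 'bb' + 'c' + 'c' = aabbcc ✓
- |vxy| = |'abbc'| = 4 ≤ 4 ✓
- |vy| = |'ac'| = 2 > 0 ✓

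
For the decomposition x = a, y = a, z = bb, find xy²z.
aaabb

Given x = 'a', y = 'a', z = 'bb' and i = 2:

xy^2z = x + y·y·...·y (2 times) + z
       = 'a' + 'a'^2 + 'bb'
       = 'a' + 'aa' + 'bb'
       = 'aaabb'

The pumped string is 'aaabb' with length 5.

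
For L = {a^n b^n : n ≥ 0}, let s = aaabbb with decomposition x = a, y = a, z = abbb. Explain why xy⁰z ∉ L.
xy⁰z = aabbb ∉ L

Pumping with i = 0 replaces y = a by y⁰ = ε:
- Original: s = xyz = aaabbb; aaabbb = a^3 b^3 has equal counts (3 = 3), so it is in L
- Pumped: xy⁰z = a · ε · abbb = aabbb
- aabbb has 2 a's and 3 b's; 2 ≠ 3, so it is not in L

The pumping lemma would require xy⁰z ∈ L, so this decomposition yields a contradiction.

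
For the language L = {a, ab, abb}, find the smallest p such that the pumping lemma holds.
p = 4

For a finite language L, the pumping lemma holds vacuously if p > max|s| for s ∈ L.

The longest string in L = {a, ab, abb} has length 3.
If p = 4, then no string s ∈ L has |s| ≥ p, so the condition is vacuously true.

The minimum pumping length is p = 4.

Why no smaller p works: for any p ≤ 3, the longest string s ∈ L has |s| = 3 ≥ p, so it would
have to be pumpable; but pumping up (i = 2, 3, ...) produces ever longer strings, which cannot all lie in the
finite language L. So the pumping property fails for every p ≤ 3.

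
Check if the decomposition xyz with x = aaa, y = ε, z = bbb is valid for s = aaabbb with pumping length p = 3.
Violated: |y| > 0

The decomposition x = aaa, y = ε, z = bbb for s = aaabbb with p = 3
violates the constraint: |y| > 0

|y| = 0, but the pumping lemma requires |y| > 0 (y must be non-empty).

Pumping lemma constraints:
1. xyz = s (decomposition is valid)
2. |xy| ≤ p
3. |y| > 0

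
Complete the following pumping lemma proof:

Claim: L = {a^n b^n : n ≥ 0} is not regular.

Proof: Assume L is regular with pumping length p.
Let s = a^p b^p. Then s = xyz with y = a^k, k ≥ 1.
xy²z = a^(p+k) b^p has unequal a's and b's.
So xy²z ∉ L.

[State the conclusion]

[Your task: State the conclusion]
This contradicts the pumping lemma for regular languages,
which guarantees xy^i z ∈ L for all i ≥ 0.

Since our assumption that L is regular leads to a contradiction,
we conclude that L = {a^n b^n : n ≥ 0} is NOT regular. ∎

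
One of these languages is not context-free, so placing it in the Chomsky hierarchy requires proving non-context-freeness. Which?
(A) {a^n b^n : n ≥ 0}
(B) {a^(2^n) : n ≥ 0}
(B) {a^(2^n) : n ≥ 0}

(B) {a^(2^n) : n ≥ 0} requires the CFL pumping lemma.

- {a^n b^n : n ≥ 0} is context-free (but not regular)
  • Can be shown non-regular with the regular pumping lemma
  • After pumping, the number of a's and b's become unequal

- {a^(2^n) : n ≥ 0} is NOT context-free
  • Requires the CFL pumping lemma to prove
  • Gaps between powers of 2 grow exponentially

The CFL pumping lemma is "stronger" in that it can prove non-membership
in the larger class of context-free languages.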